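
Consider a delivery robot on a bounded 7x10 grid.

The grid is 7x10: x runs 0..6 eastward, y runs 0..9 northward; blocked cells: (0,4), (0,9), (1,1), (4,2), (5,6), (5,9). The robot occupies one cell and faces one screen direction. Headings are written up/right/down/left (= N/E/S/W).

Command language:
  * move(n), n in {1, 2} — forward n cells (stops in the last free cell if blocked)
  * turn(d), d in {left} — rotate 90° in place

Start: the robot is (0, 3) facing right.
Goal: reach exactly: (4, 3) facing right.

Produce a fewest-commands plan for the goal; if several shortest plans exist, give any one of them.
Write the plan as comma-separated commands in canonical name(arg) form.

start: (0, 3) facing right
step 1 (move(2)): (2, 3) facing right
step 2 (move(2)): (4, 3) facing right
nothing shorter than 2 reaches the goal.

move(2), move(2)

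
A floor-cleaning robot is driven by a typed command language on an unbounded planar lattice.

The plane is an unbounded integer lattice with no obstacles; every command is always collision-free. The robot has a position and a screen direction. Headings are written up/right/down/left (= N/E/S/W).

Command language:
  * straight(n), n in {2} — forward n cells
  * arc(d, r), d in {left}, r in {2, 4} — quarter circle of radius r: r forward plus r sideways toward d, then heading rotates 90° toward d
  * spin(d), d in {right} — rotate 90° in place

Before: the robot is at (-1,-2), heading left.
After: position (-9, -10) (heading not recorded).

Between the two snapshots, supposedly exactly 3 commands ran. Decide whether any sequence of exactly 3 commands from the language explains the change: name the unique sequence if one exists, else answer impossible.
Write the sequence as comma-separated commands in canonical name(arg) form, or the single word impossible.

initial: at (-1,-2), heading left
[1] after arc(left, 4): at (-5,-6), heading down
[2] after spin(right): at (-5,-6), heading left
[3] after arc(left, 4): at (-9,-10), heading down
all 64 alternatives checked — unique.

arc(left, 4), spin(right), arc(left, 4)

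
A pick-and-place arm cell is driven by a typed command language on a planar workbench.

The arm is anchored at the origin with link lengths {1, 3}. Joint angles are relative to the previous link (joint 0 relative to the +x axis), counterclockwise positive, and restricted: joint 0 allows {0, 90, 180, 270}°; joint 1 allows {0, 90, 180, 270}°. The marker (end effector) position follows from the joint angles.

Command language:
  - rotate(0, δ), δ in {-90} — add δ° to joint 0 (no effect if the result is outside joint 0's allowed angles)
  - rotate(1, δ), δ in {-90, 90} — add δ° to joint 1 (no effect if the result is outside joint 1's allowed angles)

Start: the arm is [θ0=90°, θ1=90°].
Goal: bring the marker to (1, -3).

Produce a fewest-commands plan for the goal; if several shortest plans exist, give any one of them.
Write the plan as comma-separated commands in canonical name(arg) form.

from: [θ0=90°, θ1=90°]
t=1 rotate(1, -90) ⇒ [θ0=90°, θ1=0°]
t=2 rotate(1, -90) ⇒ [θ0=90°, θ1=270°]
t=3 rotate(0, -90) ⇒ [θ0=0°, θ1=270°]
minimal: 3 command(s), checked below 3.

rotate(1, -90), rotate(1, -90), rotate(0, -90)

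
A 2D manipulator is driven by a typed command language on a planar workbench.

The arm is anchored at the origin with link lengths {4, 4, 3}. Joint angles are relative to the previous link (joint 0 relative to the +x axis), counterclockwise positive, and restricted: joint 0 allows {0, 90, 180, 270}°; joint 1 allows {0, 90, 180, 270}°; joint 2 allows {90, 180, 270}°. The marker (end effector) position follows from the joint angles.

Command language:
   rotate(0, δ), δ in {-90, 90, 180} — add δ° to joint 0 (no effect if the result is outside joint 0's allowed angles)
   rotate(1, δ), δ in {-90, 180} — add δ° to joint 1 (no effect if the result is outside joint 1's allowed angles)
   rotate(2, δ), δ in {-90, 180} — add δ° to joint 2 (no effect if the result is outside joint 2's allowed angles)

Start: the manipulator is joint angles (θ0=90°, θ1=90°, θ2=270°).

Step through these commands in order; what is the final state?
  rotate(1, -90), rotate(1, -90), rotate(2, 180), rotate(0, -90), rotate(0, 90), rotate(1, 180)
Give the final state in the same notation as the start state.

joint angles (θ0=90°, θ1=90°, θ2=90°)

from: joint angles (θ0=90°, θ1=90°, θ2=270°)
t=1 rotate(1, -90) ⇒ joint angles (θ0=90°, θ1=0°, θ2=270°)
t=2 rotate(1, -90) ⇒ joint angles (θ0=90°, θ1=270°, θ2=270°)
t=3 rotate(2, 180) ⇒ joint angles (θ0=90°, θ1=270°, θ2=90°)
t=4 rotate(0, -90) ⇒ joint angles (θ0=0°, θ1=270°, θ2=90°)
t=5 rotate(0, 90) ⇒ joint angles (θ0=90°, θ1=270°, θ2=90°)
t=6 rotate(1, 180) ⇒ joint angles (θ0=90°, θ1=90°, θ2=90°)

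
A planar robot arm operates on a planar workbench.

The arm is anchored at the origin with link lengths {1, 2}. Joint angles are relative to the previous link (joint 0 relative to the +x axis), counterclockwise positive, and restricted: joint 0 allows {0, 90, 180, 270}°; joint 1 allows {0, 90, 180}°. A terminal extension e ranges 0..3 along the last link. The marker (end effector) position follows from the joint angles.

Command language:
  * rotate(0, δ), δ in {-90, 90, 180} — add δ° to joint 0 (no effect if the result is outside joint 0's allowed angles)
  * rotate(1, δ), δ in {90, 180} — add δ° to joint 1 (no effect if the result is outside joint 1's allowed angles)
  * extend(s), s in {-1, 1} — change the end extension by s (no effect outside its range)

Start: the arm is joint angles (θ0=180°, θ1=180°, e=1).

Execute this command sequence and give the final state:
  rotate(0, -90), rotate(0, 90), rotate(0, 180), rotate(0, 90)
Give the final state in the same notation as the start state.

joint angles (θ0=90°, θ1=180°, e=1)

begin: joint angles (θ0=180°, θ1=180°, e=1)
[1] after rotate(0, -90): joint angles (θ0=90°, θ1=180°, e=1)
[2] after rotate(0, 90): joint angles (θ0=180°, θ1=180°, e=1)
[3] after rotate(0, 180): joint angles (θ0=0°, θ1=180°, e=1)
[4] after rotate(0, 90): joint angles (θ0=90°, θ1=180°, e=1)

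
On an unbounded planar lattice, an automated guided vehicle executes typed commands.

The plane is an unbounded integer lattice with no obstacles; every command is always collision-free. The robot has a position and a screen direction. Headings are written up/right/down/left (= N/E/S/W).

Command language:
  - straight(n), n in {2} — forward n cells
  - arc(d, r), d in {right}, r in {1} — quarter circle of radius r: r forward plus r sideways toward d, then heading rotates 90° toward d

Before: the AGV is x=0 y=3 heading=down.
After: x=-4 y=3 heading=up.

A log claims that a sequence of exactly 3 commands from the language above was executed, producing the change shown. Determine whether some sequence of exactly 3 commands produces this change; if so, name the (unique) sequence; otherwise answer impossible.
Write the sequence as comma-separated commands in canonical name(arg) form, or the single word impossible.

key: cell and facing (now N) both changed — the 3 commands mix motion and turning
from: x=0 y=3 heading=down
t=1 arc(right, 1) ⇒ x=-1 y=2 heading=left
t=2 straight(2) ⇒ x=-3 y=2 heading=left
t=3 arc(right, 1) ⇒ x=-4 y=3 heading=up
no other 3-command option fits: unique.

arc(right, 1), straight(2), arc(right, 1)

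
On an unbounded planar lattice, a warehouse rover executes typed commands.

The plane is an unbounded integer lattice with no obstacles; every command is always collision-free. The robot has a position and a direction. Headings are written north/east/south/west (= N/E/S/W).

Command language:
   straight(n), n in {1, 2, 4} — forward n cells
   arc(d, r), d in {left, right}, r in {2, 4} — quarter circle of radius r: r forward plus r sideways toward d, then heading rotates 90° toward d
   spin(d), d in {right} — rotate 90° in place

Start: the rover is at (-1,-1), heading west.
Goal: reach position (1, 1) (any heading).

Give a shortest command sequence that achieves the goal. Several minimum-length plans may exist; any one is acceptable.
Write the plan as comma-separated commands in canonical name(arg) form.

spin(right), arc(right, 2)

t0: at (-1,-1), heading west
1. spin(right) → at (-1,-1), heading north
2. arc(right, 2) → at (1,1), heading east
nothing shorter than 2 reaches the goal.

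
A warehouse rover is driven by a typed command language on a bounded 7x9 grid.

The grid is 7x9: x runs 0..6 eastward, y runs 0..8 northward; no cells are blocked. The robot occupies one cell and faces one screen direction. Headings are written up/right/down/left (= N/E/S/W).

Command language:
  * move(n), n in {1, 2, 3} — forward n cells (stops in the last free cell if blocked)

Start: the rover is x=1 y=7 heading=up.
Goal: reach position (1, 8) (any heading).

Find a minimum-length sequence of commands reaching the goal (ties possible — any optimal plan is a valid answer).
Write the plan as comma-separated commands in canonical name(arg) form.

start: x=1 y=7 heading=up
t=1 move(2) ⇒ x=1 y=8 heading=up
minimal: 1 command(s), checked below 1.

move(2)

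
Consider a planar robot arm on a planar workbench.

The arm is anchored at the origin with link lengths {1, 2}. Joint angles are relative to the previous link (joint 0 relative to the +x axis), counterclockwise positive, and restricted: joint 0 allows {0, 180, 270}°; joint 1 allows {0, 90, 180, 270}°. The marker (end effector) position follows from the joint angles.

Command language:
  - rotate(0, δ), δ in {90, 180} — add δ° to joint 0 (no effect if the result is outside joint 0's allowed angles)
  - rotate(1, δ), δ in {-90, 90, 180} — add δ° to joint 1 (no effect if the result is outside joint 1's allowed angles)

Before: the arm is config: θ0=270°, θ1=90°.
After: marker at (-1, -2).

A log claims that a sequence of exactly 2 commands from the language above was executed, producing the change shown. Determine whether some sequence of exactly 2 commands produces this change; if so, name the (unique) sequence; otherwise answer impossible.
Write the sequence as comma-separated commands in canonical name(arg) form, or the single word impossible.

key: running rotate(0, 180) before rotate(0, 90) would end elsewhere — order is forced
from: config: θ0=270°, θ1=90°
step 1 (rotate(0, 90)): config: θ0=0°, θ1=90°
step 2 (rotate(0, 180)): config: θ0=180°, θ1=90°
all 25 alternatives checked — unique.

rotate(0, 90), rotate(0, 180)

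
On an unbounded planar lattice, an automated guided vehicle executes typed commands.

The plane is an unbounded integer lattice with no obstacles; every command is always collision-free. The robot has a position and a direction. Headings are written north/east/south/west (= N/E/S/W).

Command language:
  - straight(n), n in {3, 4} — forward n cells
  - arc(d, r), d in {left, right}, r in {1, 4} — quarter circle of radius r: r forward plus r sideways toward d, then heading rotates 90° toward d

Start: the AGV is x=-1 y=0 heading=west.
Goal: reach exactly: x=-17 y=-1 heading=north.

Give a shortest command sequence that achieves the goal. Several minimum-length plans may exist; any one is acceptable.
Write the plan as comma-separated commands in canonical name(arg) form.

initial: x=-1 y=0 heading=west
1. straight(4) → x=-5 y=0 heading=west
2. arc(left, 4) → x=-9 y=-4 heading=south
3. arc(right, 1) → x=-10 y=-5 heading=west
4. straight(3) → x=-13 y=-5 heading=west
5. arc(right, 4) → x=-17 y=-1 heading=north
no 4-step plan works, so 5 is optimal.

straight(4), arc(left, 4), arc(right, 1), straight(3), arc(right, 4)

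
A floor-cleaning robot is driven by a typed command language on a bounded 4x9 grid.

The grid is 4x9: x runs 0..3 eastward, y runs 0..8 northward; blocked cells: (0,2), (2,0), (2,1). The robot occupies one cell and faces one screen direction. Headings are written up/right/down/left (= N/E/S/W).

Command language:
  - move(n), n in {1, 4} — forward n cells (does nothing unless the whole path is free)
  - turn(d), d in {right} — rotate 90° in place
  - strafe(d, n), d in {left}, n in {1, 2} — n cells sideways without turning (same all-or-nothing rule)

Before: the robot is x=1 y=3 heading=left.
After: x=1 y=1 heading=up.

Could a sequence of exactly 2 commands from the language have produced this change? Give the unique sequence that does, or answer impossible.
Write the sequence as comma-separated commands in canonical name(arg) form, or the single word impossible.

key: cell and facing (now N) both changed — the 2 commands mix motion and turning
initial: x=1 y=3 heading=left
step 1 (strafe(left, 2)): x=1 y=1 heading=left
step 2 (turn(right)): x=1 y=1 heading=up
no rival 2-sequence matches.

strafe(left, 2), turn(right)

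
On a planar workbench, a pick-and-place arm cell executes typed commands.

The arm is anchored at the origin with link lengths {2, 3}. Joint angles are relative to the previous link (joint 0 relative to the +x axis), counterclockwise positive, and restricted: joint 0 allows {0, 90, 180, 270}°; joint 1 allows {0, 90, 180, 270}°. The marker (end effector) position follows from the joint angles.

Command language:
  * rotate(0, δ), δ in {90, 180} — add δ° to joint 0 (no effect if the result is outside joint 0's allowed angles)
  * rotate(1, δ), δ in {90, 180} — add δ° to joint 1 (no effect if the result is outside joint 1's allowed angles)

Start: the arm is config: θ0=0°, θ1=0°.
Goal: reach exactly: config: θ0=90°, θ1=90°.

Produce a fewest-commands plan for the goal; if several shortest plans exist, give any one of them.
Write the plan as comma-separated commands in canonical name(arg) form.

begin: config: θ0=0°, θ1=0°
step 1 (rotate(1, 90)): config: θ0=0°, θ1=90°
step 2 (rotate(0, 90)): config: θ0=90°, θ1=90°
no 1-step plan works, so 2 is optimal.

rotate(1, 90), rotate(0, 90)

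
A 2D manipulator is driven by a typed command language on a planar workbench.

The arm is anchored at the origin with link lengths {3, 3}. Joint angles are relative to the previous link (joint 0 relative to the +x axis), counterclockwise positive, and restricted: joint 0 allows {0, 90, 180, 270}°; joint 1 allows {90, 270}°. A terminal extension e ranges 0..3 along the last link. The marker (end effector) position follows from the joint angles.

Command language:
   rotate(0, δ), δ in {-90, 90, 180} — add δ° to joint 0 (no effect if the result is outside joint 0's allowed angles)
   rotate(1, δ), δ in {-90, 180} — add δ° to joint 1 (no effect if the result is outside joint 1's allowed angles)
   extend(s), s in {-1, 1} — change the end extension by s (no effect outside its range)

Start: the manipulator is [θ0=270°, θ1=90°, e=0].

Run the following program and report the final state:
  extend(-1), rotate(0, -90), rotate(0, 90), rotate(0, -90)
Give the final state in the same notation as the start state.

[θ0=180°, θ1=90°, e=0]

initial: [θ0=270°, θ1=90°, e=0]
1. extend(-1) → [θ0=270°, θ1=90°, e=0]
2. rotate(0, -90) → [θ0=180°, θ1=90°, e=0]
3. rotate(0, 90) → [θ0=270°, θ1=90°, e=0]
4. rotate(0, -90) → [θ0=180°, θ1=90°, e=0]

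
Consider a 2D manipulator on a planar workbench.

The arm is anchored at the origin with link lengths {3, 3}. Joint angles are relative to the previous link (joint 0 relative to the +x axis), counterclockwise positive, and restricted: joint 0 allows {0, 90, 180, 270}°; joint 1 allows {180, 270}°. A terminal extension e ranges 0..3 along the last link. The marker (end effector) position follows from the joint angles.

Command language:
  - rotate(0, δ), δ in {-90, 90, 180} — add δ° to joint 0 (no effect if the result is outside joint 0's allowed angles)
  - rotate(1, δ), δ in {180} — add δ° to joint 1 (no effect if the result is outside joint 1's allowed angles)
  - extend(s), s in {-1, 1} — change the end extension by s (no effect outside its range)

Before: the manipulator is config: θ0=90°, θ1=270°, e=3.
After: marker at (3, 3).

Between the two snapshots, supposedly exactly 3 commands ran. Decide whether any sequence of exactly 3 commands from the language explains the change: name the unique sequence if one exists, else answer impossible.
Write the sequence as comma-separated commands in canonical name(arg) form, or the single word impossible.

extend(-1), extend(-1), extend(-1)

t0: config: θ0=90°, θ1=270°, e=3
t=1 extend(-1) ⇒ config: θ0=90°, θ1=270°, e=2
t=2 extend(-1) ⇒ config: θ0=90°, θ1=270°, e=1
t=3 extend(-1) ⇒ config: θ0=90°, θ1=270°, e=0
all 216 alternatives checked — unique.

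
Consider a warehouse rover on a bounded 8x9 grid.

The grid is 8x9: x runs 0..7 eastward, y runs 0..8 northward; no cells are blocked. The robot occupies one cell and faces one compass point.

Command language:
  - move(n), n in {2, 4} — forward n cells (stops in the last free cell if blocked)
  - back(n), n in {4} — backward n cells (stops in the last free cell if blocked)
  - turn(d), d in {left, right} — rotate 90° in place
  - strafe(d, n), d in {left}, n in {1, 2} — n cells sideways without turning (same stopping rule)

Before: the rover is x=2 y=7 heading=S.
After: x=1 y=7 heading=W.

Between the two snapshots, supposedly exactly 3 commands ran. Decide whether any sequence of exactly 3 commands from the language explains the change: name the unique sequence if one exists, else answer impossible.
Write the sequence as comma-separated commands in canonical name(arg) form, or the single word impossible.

strafe(left, 1), turn(right), move(2)

key: running move(2) before strafe(left, 1) would end elsewhere — order is forced
initial: x=2 y=7 heading=S
1. strafe(left, 1) → x=3 y=7 heading=S
2. turn(right) → x=3 y=7 heading=W
3. move(2) → x=1 y=7 heading=W
no other 3-command option fits: unique.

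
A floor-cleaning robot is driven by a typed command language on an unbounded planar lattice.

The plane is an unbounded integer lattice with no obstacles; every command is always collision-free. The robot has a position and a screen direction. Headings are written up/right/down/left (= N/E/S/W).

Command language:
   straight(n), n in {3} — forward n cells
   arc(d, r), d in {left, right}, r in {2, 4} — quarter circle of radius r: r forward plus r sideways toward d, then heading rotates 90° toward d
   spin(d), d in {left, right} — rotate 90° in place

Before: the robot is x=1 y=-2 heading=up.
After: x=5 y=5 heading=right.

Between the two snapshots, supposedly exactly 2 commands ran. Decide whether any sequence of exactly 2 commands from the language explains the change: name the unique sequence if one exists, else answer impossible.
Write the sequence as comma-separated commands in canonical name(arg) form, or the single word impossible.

key: position moved to (5,5) AND the heading swung to E — translation plus rotation needed
start: x=1 y=-2 heading=up
step 1 (straight(3)): x=1 y=1 heading=up
step 2 (arc(right, 4)): x=5 y=5 heading=right
no rival 2-sequence matches.

straight(3), arc(right, 4)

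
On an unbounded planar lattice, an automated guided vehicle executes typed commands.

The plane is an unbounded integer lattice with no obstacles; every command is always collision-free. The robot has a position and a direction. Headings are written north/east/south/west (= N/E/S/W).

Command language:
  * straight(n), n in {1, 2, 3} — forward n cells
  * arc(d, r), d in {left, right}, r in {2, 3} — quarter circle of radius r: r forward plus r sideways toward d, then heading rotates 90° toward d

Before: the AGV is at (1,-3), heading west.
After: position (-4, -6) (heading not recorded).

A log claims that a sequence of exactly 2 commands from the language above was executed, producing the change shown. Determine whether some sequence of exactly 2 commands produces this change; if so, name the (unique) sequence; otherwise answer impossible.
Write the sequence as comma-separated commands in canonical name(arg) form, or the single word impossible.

key: running arc(left, 3) before straight(2) would end elsewhere — order is forced
start: at (1,-3), heading west
step 1 (straight(2)): at (-1,-3), heading west
step 2 (arc(left, 3)): at (-4,-6), heading south
all 49 alternatives checked — unique.

straight(2), arc(left, 3)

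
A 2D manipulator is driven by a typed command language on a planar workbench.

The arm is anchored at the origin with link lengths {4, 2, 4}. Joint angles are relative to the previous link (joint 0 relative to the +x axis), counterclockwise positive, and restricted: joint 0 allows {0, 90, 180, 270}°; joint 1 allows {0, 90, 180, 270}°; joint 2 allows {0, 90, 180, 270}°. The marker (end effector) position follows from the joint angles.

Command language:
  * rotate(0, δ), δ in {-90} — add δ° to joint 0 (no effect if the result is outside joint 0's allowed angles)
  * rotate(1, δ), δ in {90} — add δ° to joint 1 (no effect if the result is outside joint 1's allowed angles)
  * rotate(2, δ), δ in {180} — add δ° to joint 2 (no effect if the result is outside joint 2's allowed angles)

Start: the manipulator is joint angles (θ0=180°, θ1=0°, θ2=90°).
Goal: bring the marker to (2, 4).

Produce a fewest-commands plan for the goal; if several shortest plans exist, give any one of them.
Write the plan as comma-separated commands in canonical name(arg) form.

from: joint angles (θ0=180°, θ1=0°, θ2=90°)
1. rotate(1, 90) → joint angles (θ0=180°, θ1=90°, θ2=90°)
2. rotate(1, 90) → joint angles (θ0=180°, θ1=180°, θ2=90°)
3. rotate(0, -90) → joint angles (θ0=90°, θ1=180°, θ2=90°)
4. rotate(0, -90) → joint angles (θ0=0°, θ1=180°, θ2=90°)
5. rotate(2, 180) → joint angles (θ0=0°, θ1=180°, θ2=270°)
minimal: 5 command(s), checked below 5.

rotate(1, 90), rotate(1, 90), rotate(0, -90), rotate(0, -90), rotate(2, 180)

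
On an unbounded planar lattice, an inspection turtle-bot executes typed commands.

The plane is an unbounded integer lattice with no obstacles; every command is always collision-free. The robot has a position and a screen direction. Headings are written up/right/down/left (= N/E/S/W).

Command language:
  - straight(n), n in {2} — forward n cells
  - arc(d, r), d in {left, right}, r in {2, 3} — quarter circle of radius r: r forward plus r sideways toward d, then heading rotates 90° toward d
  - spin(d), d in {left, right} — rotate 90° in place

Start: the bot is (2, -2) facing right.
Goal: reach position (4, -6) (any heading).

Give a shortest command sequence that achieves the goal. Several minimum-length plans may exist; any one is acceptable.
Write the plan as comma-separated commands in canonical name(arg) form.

from: (2, -2) facing right
[1] after arc(right, 2): (4, -4) facing down
[2] after straight(2): (4, -6) facing down
shorter routes all fall short; 2 is best.

arc(right, 2), straight(2)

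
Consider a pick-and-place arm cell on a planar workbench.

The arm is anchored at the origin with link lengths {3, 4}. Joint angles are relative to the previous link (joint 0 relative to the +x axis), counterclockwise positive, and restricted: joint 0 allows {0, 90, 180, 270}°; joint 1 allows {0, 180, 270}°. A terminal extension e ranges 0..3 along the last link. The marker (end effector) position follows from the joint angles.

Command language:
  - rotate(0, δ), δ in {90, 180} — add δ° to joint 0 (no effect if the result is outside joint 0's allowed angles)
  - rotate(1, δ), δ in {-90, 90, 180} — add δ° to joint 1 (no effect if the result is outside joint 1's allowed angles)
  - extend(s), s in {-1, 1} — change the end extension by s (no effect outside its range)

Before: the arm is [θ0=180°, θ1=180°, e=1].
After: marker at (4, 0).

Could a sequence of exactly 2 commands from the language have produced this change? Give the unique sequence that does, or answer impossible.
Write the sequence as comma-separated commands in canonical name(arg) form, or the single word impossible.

initial: [θ0=180°, θ1=180°, e=1]
1. extend(1) → [θ0=180°, θ1=180°, e=2]
2. extend(1) → [θ0=180°, θ1=180°, e=3]
uniquely the one of 49 2-step routes that fits.

extend(1), extend(1)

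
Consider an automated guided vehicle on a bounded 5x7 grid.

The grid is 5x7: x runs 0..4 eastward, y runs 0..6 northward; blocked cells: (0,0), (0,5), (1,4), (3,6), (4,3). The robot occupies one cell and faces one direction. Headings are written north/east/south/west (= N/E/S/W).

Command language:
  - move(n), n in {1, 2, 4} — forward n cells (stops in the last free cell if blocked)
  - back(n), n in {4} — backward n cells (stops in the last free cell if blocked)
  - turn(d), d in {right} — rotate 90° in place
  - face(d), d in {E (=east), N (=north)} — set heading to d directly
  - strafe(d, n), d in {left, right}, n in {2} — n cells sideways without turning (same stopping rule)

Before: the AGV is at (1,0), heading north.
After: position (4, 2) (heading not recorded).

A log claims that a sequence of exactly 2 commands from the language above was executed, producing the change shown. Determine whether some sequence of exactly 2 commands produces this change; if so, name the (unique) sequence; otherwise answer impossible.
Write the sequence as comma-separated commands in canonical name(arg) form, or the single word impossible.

no 2-step route produces this change.

impossible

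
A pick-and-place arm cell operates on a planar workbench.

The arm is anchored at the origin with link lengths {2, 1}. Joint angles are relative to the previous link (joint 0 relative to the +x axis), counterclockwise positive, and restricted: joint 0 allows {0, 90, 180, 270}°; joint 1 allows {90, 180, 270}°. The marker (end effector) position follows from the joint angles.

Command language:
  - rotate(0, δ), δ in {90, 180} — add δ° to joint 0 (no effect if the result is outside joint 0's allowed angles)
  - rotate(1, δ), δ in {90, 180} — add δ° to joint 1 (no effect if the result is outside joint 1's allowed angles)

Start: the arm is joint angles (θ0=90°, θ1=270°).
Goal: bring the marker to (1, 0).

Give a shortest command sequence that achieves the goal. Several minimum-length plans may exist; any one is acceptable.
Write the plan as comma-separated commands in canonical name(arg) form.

from: joint angles (θ0=90°, θ1=270°)
1. rotate(0, 90) → joint angles (θ0=180°, θ1=270°)
2. rotate(0, 180) → joint angles (θ0=0°, θ1=270°)
3. rotate(1, 180) → joint angles (θ0=0°, θ1=90°)
4. rotate(1, 90) → joint angles (θ0=0°, θ1=180°)
no 3-step plan works, so 4 is optimal.

rotate(0, 90), rotate(0, 180), rotate(1, 180), rotate(1, 90)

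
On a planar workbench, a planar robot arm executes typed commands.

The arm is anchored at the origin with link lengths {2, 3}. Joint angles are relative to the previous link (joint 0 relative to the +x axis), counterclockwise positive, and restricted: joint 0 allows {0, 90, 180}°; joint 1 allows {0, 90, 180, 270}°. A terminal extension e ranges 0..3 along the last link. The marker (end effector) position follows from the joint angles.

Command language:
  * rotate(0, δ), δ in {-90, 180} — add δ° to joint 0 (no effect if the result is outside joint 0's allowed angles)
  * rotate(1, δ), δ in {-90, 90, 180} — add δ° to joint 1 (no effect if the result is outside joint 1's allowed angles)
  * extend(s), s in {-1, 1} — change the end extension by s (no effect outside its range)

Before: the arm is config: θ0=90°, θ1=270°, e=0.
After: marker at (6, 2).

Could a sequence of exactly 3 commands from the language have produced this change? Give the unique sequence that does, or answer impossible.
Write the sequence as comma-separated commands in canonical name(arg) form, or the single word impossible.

initial: config: θ0=90°, θ1=270°, e=0
1. extend(1) → config: θ0=90°, θ1=270°, e=1
2. extend(1) → config: θ0=90°, θ1=270°, e=2
3. extend(1) → config: θ0=90°, θ1=270°, e=3
no rival 3-sequence matches.

extend(1), extend(1), extend(1)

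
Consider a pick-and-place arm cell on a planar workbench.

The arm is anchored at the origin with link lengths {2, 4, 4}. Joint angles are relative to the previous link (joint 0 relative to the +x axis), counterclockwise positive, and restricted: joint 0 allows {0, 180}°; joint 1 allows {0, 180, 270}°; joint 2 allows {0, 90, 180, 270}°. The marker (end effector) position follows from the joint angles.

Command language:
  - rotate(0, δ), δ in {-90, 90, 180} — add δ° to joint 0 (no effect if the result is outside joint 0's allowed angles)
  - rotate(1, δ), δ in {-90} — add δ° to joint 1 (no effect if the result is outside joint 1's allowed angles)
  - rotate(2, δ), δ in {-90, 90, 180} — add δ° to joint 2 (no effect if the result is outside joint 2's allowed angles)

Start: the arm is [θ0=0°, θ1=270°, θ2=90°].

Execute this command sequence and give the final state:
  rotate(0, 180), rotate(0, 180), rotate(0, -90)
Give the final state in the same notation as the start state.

from: [θ0=0°, θ1=270°, θ2=90°]
step 1 (rotate(0, 180)): [θ0=180°, θ1=270°, θ2=90°]
step 2 (rotate(0, 180)): [θ0=0°, θ1=270°, θ2=90°]
step 3 (rotate(0, -90)): [θ0=0°, θ1=270°, θ2=90°]

[θ0=0°, θ1=270°, θ2=90°]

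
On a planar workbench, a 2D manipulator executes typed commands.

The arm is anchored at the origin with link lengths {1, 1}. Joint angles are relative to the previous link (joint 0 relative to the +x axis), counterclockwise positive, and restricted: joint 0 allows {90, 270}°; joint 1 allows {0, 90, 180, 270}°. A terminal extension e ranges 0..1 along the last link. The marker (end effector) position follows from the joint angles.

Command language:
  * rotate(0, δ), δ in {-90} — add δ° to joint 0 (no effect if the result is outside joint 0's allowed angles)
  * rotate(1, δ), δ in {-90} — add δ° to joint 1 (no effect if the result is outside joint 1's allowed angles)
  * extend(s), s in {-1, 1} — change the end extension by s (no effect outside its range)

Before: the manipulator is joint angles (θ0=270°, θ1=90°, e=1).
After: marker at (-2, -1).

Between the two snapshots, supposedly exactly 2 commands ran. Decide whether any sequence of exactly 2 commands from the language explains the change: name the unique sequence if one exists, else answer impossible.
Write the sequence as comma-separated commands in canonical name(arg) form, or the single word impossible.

rotate(1, -90), rotate(1, -90)

start: joint angles (θ0=270°, θ1=90°, e=1)
t=1 rotate(1, -90) ⇒ joint angles (θ0=270°, θ1=0°, e=1)
t=2 rotate(1, -90) ⇒ joint angles (θ0=270°, θ1=270°, e=1)
uniquely the one of 16 2-step routes that fits.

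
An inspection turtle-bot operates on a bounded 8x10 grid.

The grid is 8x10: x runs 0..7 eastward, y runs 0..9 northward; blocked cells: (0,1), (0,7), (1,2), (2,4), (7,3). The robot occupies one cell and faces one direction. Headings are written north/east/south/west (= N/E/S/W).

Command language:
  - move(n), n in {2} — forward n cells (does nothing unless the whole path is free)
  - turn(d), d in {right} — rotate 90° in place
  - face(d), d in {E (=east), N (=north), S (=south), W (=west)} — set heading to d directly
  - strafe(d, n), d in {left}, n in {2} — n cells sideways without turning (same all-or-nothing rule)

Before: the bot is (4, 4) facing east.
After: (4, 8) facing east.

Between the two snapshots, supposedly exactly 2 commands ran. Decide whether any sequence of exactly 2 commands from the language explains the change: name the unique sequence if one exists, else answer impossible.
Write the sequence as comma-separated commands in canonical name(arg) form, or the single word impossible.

key: still facing E at the end — nothing in the sequence rotates
begin: (4, 4) facing east
t=1 strafe(left, 2) ⇒ (4, 6) facing east
t=2 strafe(left, 2) ⇒ (4, 8) facing east
uniquely the one of 49 2-step routes that fits.

strafe(left, 2), strafe(left, 2)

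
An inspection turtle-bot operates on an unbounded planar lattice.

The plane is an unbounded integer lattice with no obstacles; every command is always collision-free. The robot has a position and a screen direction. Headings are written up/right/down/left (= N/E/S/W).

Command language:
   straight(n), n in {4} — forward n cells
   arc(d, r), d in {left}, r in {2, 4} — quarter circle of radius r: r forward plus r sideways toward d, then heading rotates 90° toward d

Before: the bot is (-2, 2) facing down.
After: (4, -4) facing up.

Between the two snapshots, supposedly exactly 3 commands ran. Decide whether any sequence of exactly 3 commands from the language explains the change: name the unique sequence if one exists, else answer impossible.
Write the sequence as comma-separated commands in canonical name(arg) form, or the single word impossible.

key: running arc(left, 2) before straight(4) would end elsewhere — order is forced
start: (-2, 2) facing down
1. straight(4) → (-2, -2) facing down
2. arc(left, 4) → (2, -6) facing right
3. arc(left, 2) → (4, -4) facing up
no other 3-command option fits: unique.

straight(4), arc(left, 4), arc(left, 2)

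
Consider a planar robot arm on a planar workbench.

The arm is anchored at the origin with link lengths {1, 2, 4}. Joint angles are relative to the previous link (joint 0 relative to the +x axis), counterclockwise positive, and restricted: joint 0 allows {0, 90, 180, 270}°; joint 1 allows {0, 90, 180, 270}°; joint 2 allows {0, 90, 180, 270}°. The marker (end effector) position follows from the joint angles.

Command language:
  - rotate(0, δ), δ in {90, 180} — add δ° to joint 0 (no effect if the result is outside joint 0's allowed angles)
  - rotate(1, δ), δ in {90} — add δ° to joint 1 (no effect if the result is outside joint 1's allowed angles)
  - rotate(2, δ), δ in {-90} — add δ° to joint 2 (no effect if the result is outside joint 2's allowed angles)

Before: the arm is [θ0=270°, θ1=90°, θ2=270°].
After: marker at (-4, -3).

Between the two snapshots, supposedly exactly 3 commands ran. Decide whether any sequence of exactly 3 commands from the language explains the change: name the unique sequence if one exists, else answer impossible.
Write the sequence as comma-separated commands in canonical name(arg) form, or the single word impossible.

rotate(1, 90), rotate(1, 90), rotate(1, 90)

start: [θ0=270°, θ1=90°, θ2=270°]
[1] after rotate(1, 90): [θ0=270°, θ1=180°, θ2=270°]
[2] after rotate(1, 90): [θ0=270°, θ1=270°, θ2=270°]
[3] after rotate(1, 90): [θ0=270°, θ1=0°, θ2=270°]
no rival 3-sequence matches.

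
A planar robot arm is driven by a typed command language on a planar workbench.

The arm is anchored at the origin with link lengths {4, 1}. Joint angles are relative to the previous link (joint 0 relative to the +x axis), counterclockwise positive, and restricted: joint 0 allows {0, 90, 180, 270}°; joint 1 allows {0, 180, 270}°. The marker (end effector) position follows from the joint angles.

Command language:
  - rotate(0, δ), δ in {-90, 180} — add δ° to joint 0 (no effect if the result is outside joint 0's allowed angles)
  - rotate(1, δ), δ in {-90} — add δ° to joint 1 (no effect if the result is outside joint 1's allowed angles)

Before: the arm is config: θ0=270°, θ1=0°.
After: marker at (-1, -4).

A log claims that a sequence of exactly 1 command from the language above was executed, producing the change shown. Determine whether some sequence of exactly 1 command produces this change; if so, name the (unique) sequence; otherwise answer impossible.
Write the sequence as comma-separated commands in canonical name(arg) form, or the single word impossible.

start: config: θ0=270°, θ1=0°
step 1 (rotate(1, -90)): config: θ0=270°, θ1=270°
uniquely the one of 3 1-step routes that fits.

rotate(1, -90)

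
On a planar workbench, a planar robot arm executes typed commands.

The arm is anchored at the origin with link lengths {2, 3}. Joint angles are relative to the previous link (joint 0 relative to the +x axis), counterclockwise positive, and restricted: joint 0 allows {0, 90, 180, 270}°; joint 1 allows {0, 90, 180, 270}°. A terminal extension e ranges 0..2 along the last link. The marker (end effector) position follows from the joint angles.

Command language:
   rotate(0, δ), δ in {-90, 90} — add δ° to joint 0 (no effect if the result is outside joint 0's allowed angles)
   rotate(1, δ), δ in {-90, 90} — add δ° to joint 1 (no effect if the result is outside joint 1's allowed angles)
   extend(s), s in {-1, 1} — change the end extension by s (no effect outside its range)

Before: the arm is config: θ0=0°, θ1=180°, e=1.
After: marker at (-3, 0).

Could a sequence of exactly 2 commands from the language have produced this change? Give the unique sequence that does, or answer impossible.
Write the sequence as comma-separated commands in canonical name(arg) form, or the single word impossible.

initial: config: θ0=0°, θ1=180°, e=1
[1] after extend(1): config: θ0=0°, θ1=180°, e=2
[2] after extend(1): config: θ0=0°, θ1=180°, e=2
uniquely the one of 36 2-step routes that fits.

extend(1), extend(1)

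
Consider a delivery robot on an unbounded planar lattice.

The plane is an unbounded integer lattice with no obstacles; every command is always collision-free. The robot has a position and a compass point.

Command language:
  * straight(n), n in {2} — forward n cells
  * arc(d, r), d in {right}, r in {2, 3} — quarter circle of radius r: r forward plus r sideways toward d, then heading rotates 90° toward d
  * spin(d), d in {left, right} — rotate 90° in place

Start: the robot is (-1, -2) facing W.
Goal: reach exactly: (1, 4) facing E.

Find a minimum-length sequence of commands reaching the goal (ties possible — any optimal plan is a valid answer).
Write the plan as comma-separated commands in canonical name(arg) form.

begin: (-1, -2) facing W
t=1 arc(right, 3) ⇒ (-4, 1) facing N
t=2 arc(right, 3) ⇒ (-1, 4) facing E
t=3 straight(2) ⇒ (1, 4) facing E
nothing shorter than 3 reaches the goal.

arc(right, 3), arc(right, 3), straight(2)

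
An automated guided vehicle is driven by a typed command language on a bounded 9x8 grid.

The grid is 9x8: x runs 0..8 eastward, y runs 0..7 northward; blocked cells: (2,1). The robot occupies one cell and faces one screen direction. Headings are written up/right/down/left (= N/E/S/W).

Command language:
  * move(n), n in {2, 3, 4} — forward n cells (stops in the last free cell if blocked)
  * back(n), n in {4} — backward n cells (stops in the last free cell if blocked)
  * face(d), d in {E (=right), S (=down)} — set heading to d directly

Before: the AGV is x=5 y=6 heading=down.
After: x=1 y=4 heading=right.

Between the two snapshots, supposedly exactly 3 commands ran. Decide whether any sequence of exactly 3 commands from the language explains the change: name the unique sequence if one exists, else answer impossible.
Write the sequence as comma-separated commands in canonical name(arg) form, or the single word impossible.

move(2), face(E), back(4)

key: position moved to (1,4) AND the heading swung to E — translation plus rotation needed
from: x=5 y=6 heading=down
t=1 move(2) ⇒ x=5 y=4 heading=down
t=2 face(E) ⇒ x=5 y=4 heading=right
t=3 back(4) ⇒ x=1 y=4 heading=right
all 216 alternatives checked — unique.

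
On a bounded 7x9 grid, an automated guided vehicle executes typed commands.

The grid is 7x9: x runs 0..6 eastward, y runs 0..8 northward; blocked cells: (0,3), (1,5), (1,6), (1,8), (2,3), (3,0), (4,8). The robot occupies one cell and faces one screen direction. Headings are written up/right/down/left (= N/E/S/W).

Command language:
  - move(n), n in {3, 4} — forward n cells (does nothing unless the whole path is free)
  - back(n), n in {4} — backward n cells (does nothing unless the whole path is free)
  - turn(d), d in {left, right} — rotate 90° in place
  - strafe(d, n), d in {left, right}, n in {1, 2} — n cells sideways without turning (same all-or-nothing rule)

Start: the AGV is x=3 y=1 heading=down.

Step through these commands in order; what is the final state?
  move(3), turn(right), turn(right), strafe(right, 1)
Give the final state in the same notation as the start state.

start: x=3 y=1 heading=down
[1] after move(3): x=3 y=1 heading=down
[2] after turn(right): x=3 y=1 heading=left
[3] after turn(right): x=3 y=1 heading=up
[4] after strafe(right, 1): x=4 y=1 heading=up

x=4 y=1 heading=up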